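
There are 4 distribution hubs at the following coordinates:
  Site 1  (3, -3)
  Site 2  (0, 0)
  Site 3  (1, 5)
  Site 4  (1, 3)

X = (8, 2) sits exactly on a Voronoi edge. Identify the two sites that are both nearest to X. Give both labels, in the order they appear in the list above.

Site 1 and Site 4

Squared distances from X to each site:
d²(X, Site 1) = 25 + 25 = 50
d²(X, Site 2) = 64 + 4 = 68
d²(X, Site 3) = 49 + 9 = 58
d²(X, Site 4) = 49 + 1 = 50
X is equidistant from Site 1 and Site 4 (both at squared distance 50), and every other site is strictly farther — so X lies on the Site 1–Site 4 Voronoi edge.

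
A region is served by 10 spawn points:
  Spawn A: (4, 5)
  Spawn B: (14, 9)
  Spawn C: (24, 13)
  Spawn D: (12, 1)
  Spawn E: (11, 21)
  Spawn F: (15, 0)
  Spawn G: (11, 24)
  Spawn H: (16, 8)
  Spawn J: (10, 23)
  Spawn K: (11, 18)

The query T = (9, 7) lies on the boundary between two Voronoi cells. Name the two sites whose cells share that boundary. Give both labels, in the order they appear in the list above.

Spawn A and Spawn B

Squared distances from T to each site:
d²(T, Spawn A) = 25 + 4 = 29
d²(T, Spawn B) = 25 + 4 = 29
d²(T, Spawn C) = 225 + 36 = 261
d²(T, Spawn D) = 9 + 36 = 45
d²(T, Spawn E) = 4 + 196 = 200
d²(T, Spawn F) = 36 + 49 = 85
d²(T, Spawn G) = 4 + 289 = 293
d²(T, Spawn H) = 49 + 1 = 50
d²(T, Spawn J) = 1 + 256 = 257
d²(T, Spawn K) = 4 + 121 = 125
T is equidistant from Spawn A and Spawn B (both at squared distance 29), and every other site is strictly farther — so T lies on the Spawn A–Spawn B Voronoi edge.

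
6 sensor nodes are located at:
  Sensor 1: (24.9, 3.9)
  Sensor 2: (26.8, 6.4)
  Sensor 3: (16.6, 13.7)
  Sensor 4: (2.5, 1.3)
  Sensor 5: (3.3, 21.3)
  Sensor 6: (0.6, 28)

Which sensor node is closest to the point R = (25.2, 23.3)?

Sensor 3

Since √ is increasing, it suffices to compare squared distances:
d²(R, Sensor 1) = (25.2−24.9)² + (23.3−3.9)² = 0.09 + 376.36 = 376.45
d²(R, Sensor 2) = (25.2−26.8)² + (23.3−6.4)² = 2.56 + 285.61 = 288.17
d²(R, Sensor 3) = (25.2−16.6)² + (23.3−13.7)² = 73.96 + 92.16 = 166.12
d²(R, Sensor 4) = (25.2−2.5)² + (23.3−1.3)² = 515.29 + 484 = 999.29
d²(R, Sensor 5) = (25.2−3.3)² + (23.3−21.3)² = 479.61 + 4 = 483.61
d²(R, Sensor 6) = (25.2−0.6)² + (23.3−28)² = 605.16 + 22.09 = 627.25
Minimum is at Sensor 3.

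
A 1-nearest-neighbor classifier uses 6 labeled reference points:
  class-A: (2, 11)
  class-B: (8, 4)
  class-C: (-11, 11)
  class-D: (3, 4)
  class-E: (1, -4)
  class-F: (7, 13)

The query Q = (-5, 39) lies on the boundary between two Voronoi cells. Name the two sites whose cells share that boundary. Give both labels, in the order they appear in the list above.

class-C and class-F

Squared distances from Q to each site:
d²(Q, class-A) = (-5−2)² + (39−11)² = 49 + 784 = 833
d²(Q, class-B) = (-5−8)² + (39−4)² = 169 + 1225 = 1394
d²(Q, class-C) = (-5−(-11))² + (39−11)² = 36 + 784 = 820
d²(Q, class-D) = (-5−3)² + (39−4)² = 64 + 1225 = 1289
d²(Q, class-E) = (-5−1)² + (39−(-4))² = 36 + 1849 = 1885
d²(Q, class-F) = (-5−7)² + (39−13)² = 144 + 676 = 820
Q is equidistant from class-C and class-F (both at squared distance 820), and every other site is strictly farther — so Q lies on the class-C–class-F Voronoi edge.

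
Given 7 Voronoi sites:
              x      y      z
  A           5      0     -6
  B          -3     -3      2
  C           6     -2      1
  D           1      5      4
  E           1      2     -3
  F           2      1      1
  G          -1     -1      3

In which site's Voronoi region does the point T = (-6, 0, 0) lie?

B

Compare squared distances (the ordering matches that of the actual distances):
|TA|² = (-6−5)² + (0−0)² + (0−(-6))² = 121 + 0 + 36 = 157
|TB|² = (-6−(-3))² + (0−(-3))² + (0−2)² = 9 + 9 + 4 = 22
|TC|² = (-6−6)² + (0−(-2))² + (0−1)² = 144 + 4 + 1 = 149
|TD|² = (-6−1)² + (0−5)² + (0−4)² = 49 + 25 + 16 = 90
|TE|² = (-6−1)² + (0−2)² + (0−(-3))² = 49 + 4 + 9 = 62
|TF|² = (-6−2)² + (0−1)² + (0−1)² = 64 + 1 + 1 = 66
|TG|² = (-6−(-1))² + (0−(-1))² + (0−3)² = 25 + 1 + 9 = 35
Minimum is at B.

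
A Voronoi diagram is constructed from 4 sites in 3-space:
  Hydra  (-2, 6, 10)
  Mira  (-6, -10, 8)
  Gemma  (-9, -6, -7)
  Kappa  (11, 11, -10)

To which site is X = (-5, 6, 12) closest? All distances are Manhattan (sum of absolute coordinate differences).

d(X, Hydra) = |-5−(-2)| + |6−6| + |12−10| = 3 + 0 + 2 = 5
d(X, Mira) = |-5−(-6)| + |6−(-10)| + |12−8| = 1 + 16 + 4 = 21
d(X, Gemma) = |-5−(-9)| + |6−(-6)| + |12−(-7)| = 4 + 12 + 19 = 35
d(X, Kappa) = |-5−11| + |6−11| + |12−(-10)| = 16 + 5 + 22 = 43
Hydra is nearest.

Hydra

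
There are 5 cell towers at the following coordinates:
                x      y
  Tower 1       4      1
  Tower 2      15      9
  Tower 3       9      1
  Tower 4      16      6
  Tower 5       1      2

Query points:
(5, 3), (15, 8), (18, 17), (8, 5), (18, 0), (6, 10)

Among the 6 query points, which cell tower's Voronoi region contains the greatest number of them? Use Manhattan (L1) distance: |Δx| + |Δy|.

Tower 2

(5, 3) — d to each: Tower 1:3, Tower 2:16, Tower 3:6, Tower 4:14, Tower 5:5 → nearest is Tower 1
(15, 8) — d to each: Tower 1:18, Tower 2:1, Tower 3:13, Tower 4:3, Tower 5:20 → nearest is Tower 2
(18, 17) — d to each: Tower 1:30, Tower 2:11, Tower 3:25, Tower 4:13, Tower 5:32 → nearest is Tower 2
(8, 5) — d to each: Tower 1:8, Tower 2:11, Tower 3:5, Tower 4:9, Tower 5:10 → nearest is Tower 3
(18, 0) — d to each: Tower 1:15, Tower 2:12, Tower 3:10, Tower 4:8, Tower 5:19 → nearest is Tower 4
(6, 10) — d to each: Tower 1:11, Tower 2:10, Tower 3:12, Tower 4:14, Tower 5:13 → nearest is Tower 2
Tally — Tower 1:1, Tower 2:3, Tower 3:1, Tower 4:1. Tower 2 captures the most (3).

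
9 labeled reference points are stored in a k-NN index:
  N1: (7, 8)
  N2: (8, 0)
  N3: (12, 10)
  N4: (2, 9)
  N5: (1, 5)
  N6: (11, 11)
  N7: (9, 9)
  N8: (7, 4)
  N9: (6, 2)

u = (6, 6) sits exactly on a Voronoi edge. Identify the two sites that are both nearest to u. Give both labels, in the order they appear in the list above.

Squared distances from u to each site:
|uN1|² = (6−7)² + (6−8)² = 1 + 4 = 5
|uN2|² = (6−8)² + (6−0)² = 4 + 36 = 40
|uN3|² = (6−12)² + (6−10)² = 36 + 16 = 52
|uN4|² = (6−2)² + (6−9)² = 16 + 9 = 25
|uN5|² = (6−1)² + (6−5)² = 25 + 1 = 26
|uN6|² = (6−11)² + (6−11)² = 25 + 25 = 50
|uN7|² = (6−9)² + (6−9)² = 9 + 9 = 18
|uN8|² = (6−7)² + (6−4)² = 1 + 4 = 5
|uN9|² = (6−6)² + (6−2)² = 0 + 16 = 16
u is equidistant from N1 and N8 (both at squared distance 5), and every other site is strictly farther — so u lies on the N1–N8 Voronoi edge.

N1 and N8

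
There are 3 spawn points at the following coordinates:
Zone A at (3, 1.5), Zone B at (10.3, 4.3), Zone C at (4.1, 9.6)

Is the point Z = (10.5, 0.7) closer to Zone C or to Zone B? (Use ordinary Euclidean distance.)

Compare squared distances:
d²(Z, Zone C) = (10.5−4.1)² + (0.7−9.6)² = 40.96 + 79.21 = 120.17
d²(Z, Zone B) = (10.5−10.3)² + (0.7−4.3)² = 0.04 + 12.96 = 13
120.17 > 13, so Zone B is closer.

Zone B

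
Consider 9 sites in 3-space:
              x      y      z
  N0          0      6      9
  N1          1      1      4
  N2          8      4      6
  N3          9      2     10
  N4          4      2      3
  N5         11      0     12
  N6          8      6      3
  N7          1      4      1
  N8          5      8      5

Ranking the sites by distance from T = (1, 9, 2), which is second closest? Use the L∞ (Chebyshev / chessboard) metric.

d(T,N0) = max(1, 3, 7) = 7
d(T,N1) = max(0, 8, 2) = 8
d(T,N2) = max(7, 5, 4) = 7
d(T,N3) = max(8, 7, 8) = 8
d(T,N4) = max(3, 7, 1) = 7
d(T,N5) = max(10, 9, 10) = 10
d(T,N6) = max(7, 3, 1) = 7
d(T,N7) = max(0, 5, 1) = 5
d(T,N8) = max(4, 1, 3) = 4
Sorted ascending: N8, N7, N0, … — the second-nearest is N7.

N7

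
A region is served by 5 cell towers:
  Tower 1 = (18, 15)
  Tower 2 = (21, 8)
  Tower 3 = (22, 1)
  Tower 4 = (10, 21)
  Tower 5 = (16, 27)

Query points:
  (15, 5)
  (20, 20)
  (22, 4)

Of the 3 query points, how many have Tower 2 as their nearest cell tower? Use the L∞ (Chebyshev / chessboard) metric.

(15, 5) — d to each: Tower 1:10, Tower 2:6, Tower 3:7, Tower 4:16, Tower 5:22 → nearest is Tower 2
(20, 20) — d to each: Tower 1:5, Tower 2:12, Tower 3:19, Tower 4:10, Tower 5:7 → nearest is Tower 1
(22, 4) — d to each: Tower 1:11, Tower 2:4, Tower 3:3, Tower 4:17, Tower 5:23 → nearest is Tower 3
1 of the 3 points has Tower 2 as nearest.

1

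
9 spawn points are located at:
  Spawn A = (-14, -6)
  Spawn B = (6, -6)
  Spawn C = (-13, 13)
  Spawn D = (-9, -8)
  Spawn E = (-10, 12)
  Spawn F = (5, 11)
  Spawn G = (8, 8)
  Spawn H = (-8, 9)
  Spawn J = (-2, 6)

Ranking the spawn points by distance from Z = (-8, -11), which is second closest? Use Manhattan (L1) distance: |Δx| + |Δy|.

Spawn A

d(Z, Spawn A) = 6 + 5 = 11
d(Z, Spawn B) = 14 + 5 = 19
d(Z, Spawn C) = 5 + 24 = 29
d(Z, Spawn D) = 1 + 3 = 4
d(Z, Spawn E) = 2 + 23 = 25
d(Z, Spawn F) = 13 + 22 = 35
d(Z, Spawn G) = 16 + 19 = 35
d(Z, Spawn H) = 0 + 20 = 20
d(Z, Spawn J) = 6 + 17 = 23
Sorted ascending: Spawn D, Spawn A, Spawn B, … — the second-nearest is Spawn A.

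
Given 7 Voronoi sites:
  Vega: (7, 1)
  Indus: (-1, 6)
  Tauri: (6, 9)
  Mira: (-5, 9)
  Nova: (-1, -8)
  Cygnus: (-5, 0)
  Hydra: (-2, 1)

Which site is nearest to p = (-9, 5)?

Mira

Compare squared distances (the ordering matches that of the actual distances):
d²(p, Vega) = (-9−7)² + (5−1)² = 256 + 16 = 272
d²(p, Indus) = (-9−(-1))² + (5−6)² = 64 + 1 = 65
d²(p, Tauri) = (-9−6)² + (5−9)² = 225 + 16 = 241
d²(p, Mira) = (-9−(-5))² + (5−9)² = 16 + 16 = 32
d²(p, Nova) = (-9−(-1))² + (5−(-8))² = 64 + 169 = 233
d²(p, Cygnus) = (-9−(-5))² + (5−0)² = 16 + 25 = 41
d²(p, Hydra) = (-9−(-2))² + (5−1)² = 49 + 16 = 65
The smallest is to Mira, so p lies in the Voronoi region of Mira.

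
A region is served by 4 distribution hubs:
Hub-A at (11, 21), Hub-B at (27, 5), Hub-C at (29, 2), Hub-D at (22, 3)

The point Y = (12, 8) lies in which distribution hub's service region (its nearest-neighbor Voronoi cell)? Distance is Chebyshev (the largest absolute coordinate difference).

d(Y, Hub-A) = max(1, 13) = 13
d(Y, Hub-B) = max(15, 3) = 15
d(Y, Hub-C) = max(17, 6) = 17
d(Y, Hub-D) = max(10, 5) = 10
The smallest is to Hub-D, so Y lies in the Voronoi region of Hub-D.

Hub-D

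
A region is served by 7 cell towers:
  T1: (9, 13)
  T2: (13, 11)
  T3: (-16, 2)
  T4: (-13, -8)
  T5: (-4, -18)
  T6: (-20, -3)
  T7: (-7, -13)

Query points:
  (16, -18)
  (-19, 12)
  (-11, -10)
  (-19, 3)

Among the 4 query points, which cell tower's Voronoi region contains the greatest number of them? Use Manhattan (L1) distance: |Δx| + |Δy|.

(16, -18) — d to each: T1:38, T2:32, T3:52, T4:39, T5:20, T6:51, T7:28 → nearest is T5
(-19, 12) — d to each: T1:29, T2:33, T3:13, T4:26, T5:45, T6:16, T7:37 → nearest is T3
(-11, -10) — d to each: T1:43, T2:45, T3:17, T4:4, T5:15, T6:16, T7:7 → nearest is T4
(-19, 3) — d to each: T1:38, T2:40, T3:4, T4:17, T5:36, T6:7, T7:28 → nearest is T3
Tally — T3:2, T4:1, T5:1. T3 captures the most (2).

T3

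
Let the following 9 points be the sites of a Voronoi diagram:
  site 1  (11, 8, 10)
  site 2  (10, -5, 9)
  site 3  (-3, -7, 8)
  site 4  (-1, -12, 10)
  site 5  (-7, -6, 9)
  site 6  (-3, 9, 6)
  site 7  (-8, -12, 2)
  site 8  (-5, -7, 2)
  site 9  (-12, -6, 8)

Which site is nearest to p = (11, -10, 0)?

Since √ is increasing, it suffices to compare squared distances:
d²(p, site 1) = (11−11)² + (-10−8)² + (0−10)² = 0 + 324 + 100 = 424
d²(p, site 2) = (11−10)² + (-10−(-5))² + (0−9)² = 1 + 25 + 81 = 107
d²(p, site 3) = (11−(-3))² + (-10−(-7))² + (0−8)² = 196 + 9 + 64 = 269
d²(p, site 4) = (11−(-1))² + (-10−(-12))² + (0−10)² = 144 + 4 + 100 = 248
d²(p, site 5) = (11−(-7))² + (-10−(-6))² + (0−9)² = 324 + 16 + 81 = 421
d²(p, site 6) = (11−(-3))² + (-10−9)² + (0−6)² = 196 + 361 + 36 = 593
d²(p, site 7) = (11−(-8))² + (-10−(-12))² + (0−2)² = 361 + 4 + 4 = 369
d²(p, site 8) = (11−(-5))² + (-10−(-7))² + (0−2)² = 256 + 9 + 4 = 269
d²(p, site 9) = (11−(-12))² + (-10−(-6))² + (0−8)² = 529 + 16 + 64 = 609
Minimum is at site 2.

site 2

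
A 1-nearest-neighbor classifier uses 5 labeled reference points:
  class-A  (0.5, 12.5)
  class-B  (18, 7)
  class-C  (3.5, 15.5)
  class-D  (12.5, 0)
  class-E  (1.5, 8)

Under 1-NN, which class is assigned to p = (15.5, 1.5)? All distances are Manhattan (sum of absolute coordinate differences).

d(p, class-A) = |15.5−0.5| + |1.5−12.5| = 15 + 11 = 26
d(p, class-B) = |15.5−18| + |1.5−7| = 2.5 + 5.5 = 8
d(p, class-C) = |15.5−3.5| + |1.5−15.5| = 12 + 14 = 26
d(p, class-D) = |15.5−12.5| + |1.5−0| = 3 + 1.5 = 4.5
d(p, class-E) = |15.5−1.5| + |1.5−8| = 14 + 6.5 = 20.5
The smallest is to class-D, so p lies in the Voronoi region of class-D.

class-D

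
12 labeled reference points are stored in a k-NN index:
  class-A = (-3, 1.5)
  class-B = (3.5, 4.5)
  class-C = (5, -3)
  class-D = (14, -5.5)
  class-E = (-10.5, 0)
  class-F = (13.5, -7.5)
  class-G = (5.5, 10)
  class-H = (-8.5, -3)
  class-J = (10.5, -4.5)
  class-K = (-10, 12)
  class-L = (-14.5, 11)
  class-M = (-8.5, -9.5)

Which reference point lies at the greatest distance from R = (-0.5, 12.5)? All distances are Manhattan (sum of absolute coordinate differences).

d(R, class-A) = 2.5 + 11 = 13.5
d(R, class-B) = 4 + 8 = 12
d(R, class-C) = 5.5 + 15.5 = 21
d(R, class-D) = 14.5 + 18 = 32.5
d(R, class-E) = 10 + 12.5 = 22.5
d(R, class-F) = 14 + 20 = 34
d(R, class-G) = 6 + 2.5 = 8.5
d(R, class-H) = 8 + 15.5 = 23.5
d(R, class-J) = 11 + 17 = 28
d(R, class-K) = 9.5 + 0.5 = 10
d(R, class-L) = 14 + 1.5 = 15.5
d(R, class-M) = 8 + 22 = 30
The largest is to class-F.

class-F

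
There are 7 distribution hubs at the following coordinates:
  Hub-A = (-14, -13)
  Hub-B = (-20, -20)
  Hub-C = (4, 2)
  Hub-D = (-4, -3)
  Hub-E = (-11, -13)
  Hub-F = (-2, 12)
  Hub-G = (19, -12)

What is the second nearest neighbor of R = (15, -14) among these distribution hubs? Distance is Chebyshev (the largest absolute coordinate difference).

Hub-C

d(R, Hub-A) = max(29, 1) = 29
d(R, Hub-B) = max(35, 6) = 35
d(R, Hub-C) = max(11, 16) = 16
d(R, Hub-D) = max(19, 11) = 19
d(R, Hub-E) = max(26, 1) = 26
d(R, Hub-F) = max(17, 26) = 26
d(R, Hub-G) = max(4, 2) = 4
Sorted ascending: Hub-G, Hub-C, Hub-D, … — the second-nearest is Hub-C.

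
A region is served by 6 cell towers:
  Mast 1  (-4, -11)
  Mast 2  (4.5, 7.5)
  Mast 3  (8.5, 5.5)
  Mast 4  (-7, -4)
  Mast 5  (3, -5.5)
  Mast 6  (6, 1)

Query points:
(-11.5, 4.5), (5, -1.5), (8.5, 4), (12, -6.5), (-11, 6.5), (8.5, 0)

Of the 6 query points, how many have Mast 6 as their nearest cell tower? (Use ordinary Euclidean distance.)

(-11.5, 4.5) — d² to each: Mast 1:296.5, Mast 2:265, Mast 3:401, Mast 4:92.5, Mast 5:310.25, Mast 6:318.5 → nearest is Mast 4
(5, -1.5) — d² to each: Mast 1:171.25, Mast 2:81.25, Mast 3:61.25, Mast 4:150.25, Mast 5:20, Mast 6:7.25 → nearest is Mast 6
(8.5, 4) — d² to each: Mast 1:381.25, Mast 2:28.25, Mast 3:2.25, Mast 4:304.25, Mast 5:120.5, Mast 6:15.25 → nearest is Mast 3
(12, -6.5) — d² to each: Mast 1:276.25, Mast 2:252.25, Mast 3:156.25, Mast 4:367.25, Mast 5:82, Mast 6:92.25 → nearest is Mast 5
(-11, 6.5) — d² to each: Mast 1:355.25, Mast 2:241.25, Mast 3:381.25, Mast 4:126.25, Mast 5:340, Mast 6:319.25 → nearest is Mast 4
(8.5, 0) — d² to each: Mast 1:277.25, Mast 2:72.25, Mast 3:30.25, Mast 4:256.25, Mast 5:60.5, Mast 6:7.25 → nearest is Mast 6
2 of the 6 points have Mast 6 as nearest.

2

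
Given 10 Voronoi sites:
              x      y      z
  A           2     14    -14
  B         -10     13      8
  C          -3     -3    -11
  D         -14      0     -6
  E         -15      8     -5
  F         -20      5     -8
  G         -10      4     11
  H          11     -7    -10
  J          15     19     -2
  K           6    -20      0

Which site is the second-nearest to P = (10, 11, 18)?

G

Compare squared distances (the ordering matches that of the actual distances):
|PA|² = 64 + 9 + 1024 = 1097
|PB|² = 400 + 4 + 100 = 504
|PC|² = 169 + 196 + 841 = 1206
|PD|² = 576 + 121 + 576 = 1273
|PE|² = 625 + 9 + 529 = 1163
|PF|² = 900 + 36 + 676 = 1612
|PG|² = 400 + 49 + 49 = 498
|PH|² = 1 + 324 + 784 = 1109
|PJ|² = 25 + 64 + 400 = 489
|PK|² = 16 + 961 + 324 = 1301
Sorted ascending: J, G, B, … — the second-nearest is G.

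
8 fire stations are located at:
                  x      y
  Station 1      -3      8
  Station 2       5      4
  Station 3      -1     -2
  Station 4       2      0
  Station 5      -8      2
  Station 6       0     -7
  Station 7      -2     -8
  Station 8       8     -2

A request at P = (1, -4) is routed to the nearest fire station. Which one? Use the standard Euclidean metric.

Compare squared distances (the ordering matches that of the actual distances):
d²(P, Station 1) = 16 + 144 = 160
d²(P, Station 2) = 16 + 64 = 80
d²(P, Station 3) = 4 + 4 = 8
d²(P, Station 4) = 1 + 16 = 17
d²(P, Station 5) = 81 + 36 = 117
d²(P, Station 6) = 1 + 9 = 10
d²(P, Station 7) = 9 + 16 = 25
d²(P, Station 8) = 49 + 4 = 53
Minimum is at Station 3.

Station 3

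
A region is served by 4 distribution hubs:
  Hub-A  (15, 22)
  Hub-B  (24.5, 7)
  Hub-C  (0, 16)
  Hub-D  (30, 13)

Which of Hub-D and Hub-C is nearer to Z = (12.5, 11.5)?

Compare squared distances:
d²(Z, Hub-D) = (12.5−30)² + (11.5−13)² = 306.25 + 2.25 = 308.5
d²(Z, Hub-C) = (12.5−0)² + (11.5−16)² = 156.25 + 20.25 = 176.5
308.5 > 176.5, so Hub-C is closer.

Hub-C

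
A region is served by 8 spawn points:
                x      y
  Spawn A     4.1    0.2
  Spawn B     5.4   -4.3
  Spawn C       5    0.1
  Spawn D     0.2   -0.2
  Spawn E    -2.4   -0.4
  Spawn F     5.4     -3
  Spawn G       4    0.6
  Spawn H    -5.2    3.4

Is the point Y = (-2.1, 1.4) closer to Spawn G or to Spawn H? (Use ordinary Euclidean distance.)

Spawn H

Compare squared distances:
d²(Y, Spawn G) = (-2.1−4)² + (1.4−0.6)² = 37.21 + 0.64 = 37.85
d²(Y, Spawn H) = (-2.1−(-5.2))² + (1.4−3.4)² = 9.61 + 4 = 13.61
37.85 > 13.61, so Spawn H is closer.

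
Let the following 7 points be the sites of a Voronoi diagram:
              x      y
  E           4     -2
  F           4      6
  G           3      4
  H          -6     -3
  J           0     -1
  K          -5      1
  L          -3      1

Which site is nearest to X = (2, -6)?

E

Squared Euclidean distances:
|XE|² = (2−4)² + (-6−(-2))² = 4 + 16 = 20
|XF|² = (2−4)² + (-6−6)² = 4 + 144 = 148
|XG|² = (2−3)² + (-6−4)² = 1 + 100 = 101
|XH|² = (2−(-6))² + (-6−(-3))² = 64 + 9 = 73
|XJ|² = (2−0)² + (-6−(-1))² = 4 + 25 = 29
|XK|² = (2−(-5))² + (-6−1)² = 49 + 49 = 98
|XL|² = (2−(-3))² + (-6−1)² = 25 + 49 = 74
Minimum is at E.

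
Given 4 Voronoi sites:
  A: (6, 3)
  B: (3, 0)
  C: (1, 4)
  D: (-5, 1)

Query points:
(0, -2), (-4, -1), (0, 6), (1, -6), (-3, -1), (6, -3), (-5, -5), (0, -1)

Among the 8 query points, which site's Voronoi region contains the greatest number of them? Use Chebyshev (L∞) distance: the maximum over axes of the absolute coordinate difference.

(0, -2) — d to each: A:6, B:3, C:6, D:5 → nearest is B
(-4, -1) — d to each: A:10, B:7, C:5, D:2 → nearest is D
(0, 6) — d to each: A:6, B:6, C:2, D:5 → nearest is C
(1, -6) — d to each: A:9, B:6, C:10, D:7 → nearest is B
(-3, -1) — d to each: A:9, B:6, C:5, D:2 → nearest is D
(6, -3) — d to each: A:6, B:3, C:7, D:11 → nearest is B
(-5, -5) — d to each: A:11, B:8, C:9, D:6 → nearest is D
(0, -1) — d to each: A:6, B:3, C:5, D:5 → nearest is B
Tally — B:4, C:1, D:3. B captures the most (4).

B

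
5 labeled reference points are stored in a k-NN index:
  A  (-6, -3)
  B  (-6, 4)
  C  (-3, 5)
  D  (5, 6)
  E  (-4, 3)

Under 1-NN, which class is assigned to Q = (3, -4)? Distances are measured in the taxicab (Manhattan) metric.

A

d(Q,A) = 9 + 1 = 10
d(Q,B) = 9 + 8 = 17
d(Q,C) = 6 + 9 = 15
d(Q,D) = 2 + 10 = 12
d(Q,E) = 7 + 7 = 14
A is nearest.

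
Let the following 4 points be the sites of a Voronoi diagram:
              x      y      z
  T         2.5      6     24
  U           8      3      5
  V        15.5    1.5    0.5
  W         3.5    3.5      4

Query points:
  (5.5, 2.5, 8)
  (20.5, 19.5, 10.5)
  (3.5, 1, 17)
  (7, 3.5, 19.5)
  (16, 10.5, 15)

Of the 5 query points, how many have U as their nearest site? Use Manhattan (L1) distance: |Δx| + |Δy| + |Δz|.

(5.5, 2.5, 8) — d to each: T:22.5, U:6, V:18.5, W:7 → nearest is U
(20.5, 19.5, 10.5) — d to each: T:45, U:34.5, V:33, W:39.5 → nearest is V
(3.5, 1, 17) — d to each: T:13, U:18.5, V:29, W:15.5 → nearest is T
(7, 3.5, 19.5) — d to each: T:11.5, U:16, V:29.5, W:19 → nearest is T
(16, 10.5, 15) — d to each: T:27, U:25.5, V:24, W:30.5 → nearest is V
1 of the 5 points has U as nearest.

1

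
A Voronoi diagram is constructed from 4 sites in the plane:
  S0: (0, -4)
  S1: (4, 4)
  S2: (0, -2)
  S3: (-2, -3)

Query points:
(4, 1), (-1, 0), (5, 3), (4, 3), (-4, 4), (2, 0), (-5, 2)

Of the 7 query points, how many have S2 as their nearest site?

3

(4, 1) — d² to each: S0:41, S1:9, S2:25, S3:52 → nearest is S1
(-1, 0) — d² to each: S0:17, S1:41, S2:5, S3:10 → nearest is S2
(5, 3) — d² to each: S0:74, S1:2, S2:50, S3:85 → nearest is S1
(4, 3) — d² to each: S0:65, S1:1, S2:41, S3:72 → nearest is S1
(-4, 4) — d² to each: S0:80, S1:64, S2:52, S3:53 → nearest is S2
(2, 0) — d² to each: S0:20, S1:20, S2:8, S3:25 → nearest is S2
(-5, 2) — d² to each: S0:61, S1:85, S2:41, S3:34 → nearest is S3
3 of the 7 points have S2 as nearest.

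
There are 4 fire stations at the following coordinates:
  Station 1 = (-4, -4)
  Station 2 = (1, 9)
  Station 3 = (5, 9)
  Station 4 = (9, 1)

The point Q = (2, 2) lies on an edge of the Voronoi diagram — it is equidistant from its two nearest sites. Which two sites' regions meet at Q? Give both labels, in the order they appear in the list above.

Squared distances from Q to each site:
d²(Q, Station 1) = (2−(-4))² + (2−(-4))² = 36 + 36 = 72
d²(Q, Station 2) = (2−1)² + (2−9)² = 1 + 49 = 50
d²(Q, Station 3) = (2−5)² + (2−9)² = 9 + 49 = 58
d²(Q, Station 4) = (2−9)² + (2−1)² = 49 + 1 = 50
Q is equidistant from Station 2 and Station 4 (both at squared distance 50), and every other site is strictly farther — so Q lies on the Station 2–Station 4 Voronoi edge.

Station 2 and Station 4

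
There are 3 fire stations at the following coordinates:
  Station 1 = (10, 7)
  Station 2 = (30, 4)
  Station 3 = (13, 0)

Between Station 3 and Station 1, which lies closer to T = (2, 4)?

Station 1

Compare squared distances:
d²(T, Station 3) = (2−13)² + (4−0)² = 121 + 16 = 137
d²(T, Station 1) = (2−10)² + (4−7)² = 64 + 9 = 73
137 > 73, so Station 1 is closer.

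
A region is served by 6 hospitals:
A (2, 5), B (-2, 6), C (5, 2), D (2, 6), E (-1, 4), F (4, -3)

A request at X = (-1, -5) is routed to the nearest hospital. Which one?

F

Squared Euclidean distances:
|XA|² = (-1−2)² + (-5−5)² = 9 + 100 = 109
|XB|² = (-1−(-2))² + (-5−6)² = 1 + 121 = 122
|XC|² = (-1−5)² + (-5−2)² = 36 + 49 = 85
|XD|² = (-1−2)² + (-5−6)² = 9 + 121 = 130
|XE|² = (-1−(-1))² + (-5−4)² = 0 + 81 = 81
|XF|² = (-1−4)² + (-5−(-3))² = 25 + 4 = 29
F is nearest.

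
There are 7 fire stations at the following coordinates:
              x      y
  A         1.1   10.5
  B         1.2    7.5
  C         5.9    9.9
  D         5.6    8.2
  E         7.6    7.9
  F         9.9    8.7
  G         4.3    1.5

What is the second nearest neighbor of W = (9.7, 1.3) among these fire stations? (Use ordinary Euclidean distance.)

E

Since √ is increasing, it suffices to compare squared distances:
|WA|² = (9.7−1.1)² + (1.3−10.5)² = 73.96 + 84.64 = 158.6
|WB|² = (9.7−1.2)² + (1.3−7.5)² = 72.25 + 38.44 = 110.69
|WC|² = (9.7−5.9)² + (1.3−9.9)² = 14.44 + 73.96 = 88.4
|WD|² = (9.7−5.6)² + (1.3−8.2)² = 16.81 + 47.61 = 64.42
|WE|² = (9.7−7.6)² + (1.3−7.9)² = 4.41 + 43.56 = 47.97
|WF|² = (9.7−9.9)² + (1.3−8.7)² = 0.04 + 54.76 = 54.8
|WG|² = (9.7−4.3)² + (1.3−1.5)² = 29.16 + 0.04 = 29.2
Sorted ascending: G, E, F, … — the second-nearest is E.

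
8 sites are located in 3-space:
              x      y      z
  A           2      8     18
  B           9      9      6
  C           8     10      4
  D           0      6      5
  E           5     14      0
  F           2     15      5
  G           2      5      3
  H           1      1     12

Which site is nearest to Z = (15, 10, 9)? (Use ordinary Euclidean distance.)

B

Since √ is increasing, it suffices to compare squared distances:
|ZA|² = (15−2)² + (10−8)² + (9−18)² = 169 + 4 + 81 = 254
|ZB|² = (15−9)² + (10−9)² + (9−6)² = 36 + 1 + 9 = 46
|ZC|² = (15−8)² + (10−10)² + (9−4)² = 49 + 0 + 25 = 74
|ZD|² = (15−0)² + (10−6)² + (9−5)² = 225 + 16 + 16 = 257
|ZE|² = (15−5)² + (10−14)² + (9−0)² = 100 + 16 + 81 = 197
|ZF|² = (15−2)² + (10−15)² + (9−5)² = 169 + 25 + 16 = 210
|ZG|² = (15−2)² + (10−5)² + (9−3)² = 169 + 25 + 36 = 230
|ZH|² = (15−1)² + (10−1)² + (9−12)² = 196 + 81 + 9 = 286
B is nearest.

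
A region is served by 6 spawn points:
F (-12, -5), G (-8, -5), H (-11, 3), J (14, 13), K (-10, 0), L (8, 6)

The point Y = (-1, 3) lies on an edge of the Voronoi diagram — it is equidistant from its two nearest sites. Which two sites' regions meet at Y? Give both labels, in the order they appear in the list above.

K and L

Squared distances from Y to each site:
|YF|² = (-1−(-12))² + (3−(-5))² = 121 + 64 = 185
|YG|² = (-1−(-8))² + (3−(-5))² = 49 + 64 = 113
|YH|² = (-1−(-11))² + (3−3)² = 100 + 0 = 100
|YJ|² = (-1−14)² + (3−13)² = 225 + 100 = 325
|YK|² = (-1−(-10))² + (3−0)² = 81 + 9 = 90
|YL|² = (-1−8)² + (3−6)² = 81 + 9 = 90
Y is equidistant from K and L (both at squared distance 90), and every other site is strictly farther — so Y lies on the K–L Voronoi edge.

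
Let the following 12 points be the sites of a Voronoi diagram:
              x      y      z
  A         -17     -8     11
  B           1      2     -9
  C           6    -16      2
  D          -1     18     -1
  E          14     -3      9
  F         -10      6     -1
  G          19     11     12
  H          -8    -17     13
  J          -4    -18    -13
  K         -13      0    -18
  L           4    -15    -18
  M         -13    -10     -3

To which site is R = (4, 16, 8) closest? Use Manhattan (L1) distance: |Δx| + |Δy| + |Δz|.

D

d(R,A) = 21 + 24 + 3 = 48
d(R,B) = 3 + 14 + 17 = 34
d(R,C) = 2 + 32 + 6 = 40
d(R,D) = 5 + 2 + 9 = 16
d(R,E) = 10 + 19 + 1 = 30
d(R,F) = 14 + 10 + 9 = 33
d(R,G) = 15 + 5 + 4 = 24
d(R,H) = 12 + 33 + 5 = 50
d(R,J) = 8 + 34 + 21 = 63
d(R,K) = 17 + 16 + 26 = 59
d(R,L) = 0 + 31 + 26 = 57
d(R,M) = 17 + 26 + 11 = 54
Minimum is at D.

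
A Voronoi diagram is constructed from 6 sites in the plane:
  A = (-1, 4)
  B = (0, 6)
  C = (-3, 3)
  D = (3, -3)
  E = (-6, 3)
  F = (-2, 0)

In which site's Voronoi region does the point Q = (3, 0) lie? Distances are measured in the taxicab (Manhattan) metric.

d(Q,A) = |3−(-1)| + |0−4| = 4 + 4 = 8
d(Q,B) = |3−0| + |0−6| = 3 + 6 = 9
d(Q,C) = |3−(-3)| + |0−3| = 6 + 3 = 9
d(Q,D) = |3−3| + |0−(-3)| = 0 + 3 = 3
d(Q,E) = |3−(-6)| + |0−3| = 9 + 3 = 12
d(Q,F) = |3−(-2)| + |0−0| = 5 + 0 = 5
The smallest is to D, so Q lies in the Voronoi region of D.

D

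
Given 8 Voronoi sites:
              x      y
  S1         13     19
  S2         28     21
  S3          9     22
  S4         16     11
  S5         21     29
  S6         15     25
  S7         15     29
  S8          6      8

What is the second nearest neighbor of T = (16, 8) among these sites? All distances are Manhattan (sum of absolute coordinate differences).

d(T,S1) = 3 + 11 = 14
d(T,S2) = 12 + 13 = 25
d(T,S3) = 7 + 14 = 21
d(T,S4) = 0 + 3 = 3
d(T,S5) = 5 + 21 = 26
d(T,S6) = 1 + 17 = 18
d(T,S7) = 1 + 21 = 22
d(T,S8) = 10 + 0 = 10
Sorted ascending: S4, S8, S1, … — the second-nearest is S8.

S8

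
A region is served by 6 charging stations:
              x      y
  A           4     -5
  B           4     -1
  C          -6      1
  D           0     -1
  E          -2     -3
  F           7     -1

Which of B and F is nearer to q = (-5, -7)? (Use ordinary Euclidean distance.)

B

Compare squared distances:
|qB|² = (-5−4)² + (-7−(-1))² = 81 + 36 = 117
|qF|² = (-5−7)² + (-7−(-1))² = 144 + 36 = 180
117 < 180, so B is closer.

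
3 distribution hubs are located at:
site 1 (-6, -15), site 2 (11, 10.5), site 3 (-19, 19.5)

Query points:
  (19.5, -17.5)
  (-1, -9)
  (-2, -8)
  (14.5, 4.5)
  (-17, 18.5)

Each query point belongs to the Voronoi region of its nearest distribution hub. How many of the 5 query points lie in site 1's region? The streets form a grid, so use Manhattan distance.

3

(19.5, -17.5) — d to each: site 1:28, site 2:36.5, site 3:75.5 → nearest is site 1
(-1, -9) — d to each: site 1:11, site 2:31.5, site 3:46.5 → nearest is site 1
(-2, -8) — d to each: site 1:11, site 2:31.5, site 3:44.5 → nearest is site 1
(14.5, 4.5) — d to each: site 1:40, site 2:9.5, site 3:48.5 → nearest is site 2
(-17, 18.5) — d to each: site 1:44.5, site 2:36, site 3:3 → nearest is site 3
3 of the 5 points have site 1 as nearest.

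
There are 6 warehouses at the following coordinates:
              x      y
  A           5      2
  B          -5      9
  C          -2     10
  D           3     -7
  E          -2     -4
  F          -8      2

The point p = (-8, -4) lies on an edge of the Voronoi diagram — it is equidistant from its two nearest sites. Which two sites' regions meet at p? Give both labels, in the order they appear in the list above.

Squared distances from p to each site:
|pA|² = (-8−5)² + (-4−2)² = 169 + 36 = 205
|pB|² = (-8−(-5))² + (-4−9)² = 9 + 169 = 178
|pC|² = (-8−(-2))² + (-4−10)² = 36 + 196 = 232
|pD|² = (-8−3)² + (-4−(-7))² = 121 + 9 = 130
|pE|² = (-8−(-2))² + (-4−(-4))² = 36 + 0 = 36
|pF|² = (-8−(-8))² + (-4−2)² = 0 + 36 = 36
p is equidistant from E and F (both at squared distance 36), and every other site is strictly farther — so p lies on the E–F Voronoi edge.

E and F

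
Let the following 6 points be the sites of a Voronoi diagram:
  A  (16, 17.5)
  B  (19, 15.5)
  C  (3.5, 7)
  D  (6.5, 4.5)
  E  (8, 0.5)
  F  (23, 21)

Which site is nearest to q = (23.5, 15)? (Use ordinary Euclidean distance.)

B

Squared Euclidean distances:
|qA|² = (23.5−16)² + (15−17.5)² = 56.25 + 6.25 = 62.5
|qB|² = (23.5−19)² + (15−15.5)² = 20.25 + 0.25 = 20.5
|qC|² = (23.5−3.5)² + (15−7)² = 400 + 64 = 464
|qD|² = (23.5−6.5)² + (15−4.5)² = 289 + 110.25 = 399.25
|qE|² = (23.5−8)² + (15−0.5)² = 240.25 + 210.25 = 450.5
|qF|² = (23.5−23)² + (15−21)² = 0.25 + 36 = 36.25
The smallest is to B, so q lies in the Voronoi region of B.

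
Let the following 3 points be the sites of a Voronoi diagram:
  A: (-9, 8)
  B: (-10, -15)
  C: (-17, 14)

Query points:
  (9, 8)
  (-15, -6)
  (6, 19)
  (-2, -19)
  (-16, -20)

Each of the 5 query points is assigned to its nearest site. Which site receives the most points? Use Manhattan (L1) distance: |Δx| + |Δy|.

B

(9, 8) — d to each: A:18, B:42, C:32 → nearest is A
(-15, -6) — d to each: A:20, B:14, C:22 → nearest is B
(6, 19) — d to each: A:26, B:50, C:28 → nearest is A
(-2, -19) — d to each: A:34, B:12, C:48 → nearest is B
(-16, -20) — d to each: A:35, B:11, C:35 → nearest is B
Tally — A:2, B:3. B captures the most (3).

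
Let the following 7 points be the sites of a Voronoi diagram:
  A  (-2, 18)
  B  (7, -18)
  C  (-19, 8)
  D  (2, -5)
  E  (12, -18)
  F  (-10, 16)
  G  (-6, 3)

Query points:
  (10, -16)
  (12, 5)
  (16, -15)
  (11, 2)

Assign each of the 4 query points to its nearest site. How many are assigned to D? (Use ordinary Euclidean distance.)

2

(10, -16) — d² to each: A:1300, B:13, C:1417, D:185, E:8, F:1424, G:617 → nearest is E
(12, 5) — d² to each: A:365, B:554, C:970, D:200, E:529, F:605, G:328 → nearest is D
(16, -15) — d² to each: A:1413, B:90, C:1754, D:296, E:25, F:1637, G:808 → nearest is E
(11, 2) — d² to each: A:425, B:416, C:936, D:130, E:401, F:637, G:290 → nearest is D
2 of the 4 points have D as nearest.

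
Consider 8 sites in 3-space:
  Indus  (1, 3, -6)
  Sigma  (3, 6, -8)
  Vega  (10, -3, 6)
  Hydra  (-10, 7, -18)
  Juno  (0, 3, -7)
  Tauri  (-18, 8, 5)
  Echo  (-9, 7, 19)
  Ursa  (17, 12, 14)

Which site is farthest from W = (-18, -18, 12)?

Ursa

Since √ is increasing, it suffices to compare squared distances:
d²(W, Indus) = (-18−1)² + (-18−3)² + (12−(-6))² = 361 + 441 + 324 = 1126
d²(W, Sigma) = (-18−3)² + (-18−6)² + (12−(-8))² = 441 + 576 + 400 = 1417
d²(W, Vega) = (-18−10)² + (-18−(-3))² + (12−6)² = 784 + 225 + 36 = 1045
d²(W, Hydra) = (-18−(-10))² + (-18−7)² + (12−(-18))² = 64 + 625 + 900 = 1589
d²(W, Juno) = (-18−0)² + (-18−3)² + (12−(-7))² = 324 + 441 + 361 = 1126
d²(W, Tauri) = (-18−(-18))² + (-18−8)² + (12−5)² = 0 + 676 + 49 = 725
d²(W, Echo) = (-18−(-9))² + (-18−7)² + (12−19)² = 81 + 625 + 49 = 755
d²(W, Ursa) = (-18−17)² + (-18−12)² + (12−14)² = 1225 + 900 + 4 = 2129
The largest is to Ursa.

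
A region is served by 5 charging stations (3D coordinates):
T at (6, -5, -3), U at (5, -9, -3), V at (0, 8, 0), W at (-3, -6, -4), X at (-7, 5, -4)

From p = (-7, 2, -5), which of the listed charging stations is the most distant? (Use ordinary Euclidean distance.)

U

Compare squared distances (the ordering matches that of the actual distances):
|pT|² = 169 + 49 + 4 = 222
|pU|² = 144 + 121 + 4 = 269
|pV|² = 49 + 36 + 25 = 110
|pW|² = 16 + 64 + 1 = 81
|pX|² = 0 + 9 + 1 = 10
The largest is to U.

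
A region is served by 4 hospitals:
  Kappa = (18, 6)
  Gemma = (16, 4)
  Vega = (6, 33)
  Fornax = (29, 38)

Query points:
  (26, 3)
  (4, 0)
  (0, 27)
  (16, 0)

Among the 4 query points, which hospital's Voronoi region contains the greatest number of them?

(26, 3) — d² to each: Kappa:73, Gemma:101, Vega:1300, Fornax:1234 → nearest is Kappa
(4, 0) — d² to each: Kappa:232, Gemma:160, Vega:1093, Fornax:2069 → nearest is Gemma
(0, 27) — d² to each: Kappa:765, Gemma:785, Vega:72, Fornax:962 → nearest is Vega
(16, 0) — d² to each: Kappa:40, Gemma:16, Vega:1189, Fornax:1613 → nearest is Gemma
Tally — Kappa:1, Gemma:2, Vega:1. Gemma captures the most (2).

Gemma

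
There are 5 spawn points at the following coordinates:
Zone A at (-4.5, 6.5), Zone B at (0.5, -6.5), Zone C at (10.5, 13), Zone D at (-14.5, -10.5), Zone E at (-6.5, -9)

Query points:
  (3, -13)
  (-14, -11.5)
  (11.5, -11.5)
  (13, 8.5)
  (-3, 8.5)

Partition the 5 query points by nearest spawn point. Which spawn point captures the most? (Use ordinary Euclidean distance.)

(3, -13) — d² to each: Zone A:436.5, Zone B:48.5, Zone C:732.25, Zone D:312.5, Zone E:106.25 → nearest is Zone B
(-14, -11.5) — d² to each: Zone A:414.25, Zone B:235.25, Zone C:1200.5, Zone D:1.25, Zone E:62.5 → nearest is Zone D
(11.5, -11.5) — d² to each: Zone A:580, Zone B:146, Zone C:601.25, Zone D:677, Zone E:330.25 → nearest is Zone B
(13, 8.5) — d² to each: Zone A:310.25, Zone B:381.25, Zone C:26.5, Zone D:1117.25, Zone E:686.5 → nearest is Zone C
(-3, 8.5) — d² to each: Zone A:6.25, Zone B:237.25, Zone C:202.5, Zone D:493.25, Zone E:318.5 → nearest is Zone A
Tally — Zone A:1, Zone B:2, Zone C:1, Zone D:1. Zone B captures the most (2).

Zone B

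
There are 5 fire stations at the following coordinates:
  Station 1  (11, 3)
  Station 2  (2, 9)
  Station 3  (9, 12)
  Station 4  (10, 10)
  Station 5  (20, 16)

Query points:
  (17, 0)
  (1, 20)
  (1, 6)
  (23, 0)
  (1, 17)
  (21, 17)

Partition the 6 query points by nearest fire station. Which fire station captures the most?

Station 2

(17, 0) — d² to each: Station 1:45, Station 2:306, Station 3:208, Station 4:149, Station 5:265 → nearest is Station 1
(1, 20) — d² to each: Station 1:389, Station 2:122, Station 3:128, Station 4:181, Station 5:377 → nearest is Station 2
(1, 6) — d² to each: Station 1:109, Station 2:10, Station 3:100, Station 4:97, Station 5:461 → nearest is Station 2
(23, 0) — d² to each: Station 1:153, Station 2:522, Station 3:340, Station 4:269, Station 5:265 → nearest is Station 1
(1, 17) — d² to each: Station 1:296, Station 2:65, Station 3:89, Station 4:130, Station 5:362 → nearest is Station 2
(21, 17) — d² to each: Station 1:296, Station 2:425, Station 3:169, Station 4:170, Station 5:2 → nearest is Station 5
Tally — Station 1:2, Station 2:3, Station 5:1. Station 2 captures the most (3).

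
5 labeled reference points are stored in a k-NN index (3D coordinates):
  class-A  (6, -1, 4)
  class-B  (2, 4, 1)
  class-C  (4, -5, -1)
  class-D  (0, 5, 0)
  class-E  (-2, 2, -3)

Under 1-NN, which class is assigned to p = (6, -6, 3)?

class-C

Since √ is increasing, it suffices to compare squared distances:
d²(p, class-A) = (6−6)² + (-6−(-1))² + (3−4)² = 0 + 25 + 1 = 26
d²(p, class-B) = (6−2)² + (-6−4)² + (3−1)² = 16 + 100 + 4 = 120
d²(p, class-C) = (6−4)² + (-6−(-5))² + (3−(-1))² = 4 + 1 + 16 = 21
d²(p, class-D) = (6−0)² + (-6−5)² + (3−0)² = 36 + 121 + 9 = 166
d²(p, class-E) = (6−(-2))² + (-6−2)² + (3−(-3))² = 64 + 64 + 36 = 164
Minimum is at class-C.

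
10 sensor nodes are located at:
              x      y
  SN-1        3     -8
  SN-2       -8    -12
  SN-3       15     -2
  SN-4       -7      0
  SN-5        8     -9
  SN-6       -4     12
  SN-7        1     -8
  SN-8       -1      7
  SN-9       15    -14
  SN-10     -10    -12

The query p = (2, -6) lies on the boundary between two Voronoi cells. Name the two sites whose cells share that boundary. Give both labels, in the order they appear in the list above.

SN-1 and SN-7

Squared distances from p to each site:
d²(p, SN-1) = (2−3)² + (-6−(-8))² = 1 + 4 = 5
d²(p, SN-2) = (2−(-8))² + (-6−(-12))² = 100 + 36 = 136
d²(p, SN-3) = (2−15)² + (-6−(-2))² = 169 + 16 = 185
d²(p, SN-4) = (2−(-7))² + (-6−0)² = 81 + 36 = 117
d²(p, SN-5) = (2−8)² + (-6−(-9))² = 36 + 9 = 45
d²(p, SN-6) = (2−(-4))² + (-6−12)² = 36 + 324 = 360
d²(p, SN-7) = (2−1)² + (-6−(-8))² = 1 + 4 = 5
d²(p, SN-8) = (2−(-1))² + (-6−7)² = 9 + 169 = 178
d²(p, SN-9) = (2−15)² + (-6−(-14))² = 169 + 64 = 233
d²(p, SN-10) = (2−(-10))² + (-6−(-12))² = 144 + 36 = 180
p is equidistant from SN-1 and SN-7 (both at squared distance 5), and every other site is strictly farther — so p lies on the SN-1–SN-7 Voronoi edge.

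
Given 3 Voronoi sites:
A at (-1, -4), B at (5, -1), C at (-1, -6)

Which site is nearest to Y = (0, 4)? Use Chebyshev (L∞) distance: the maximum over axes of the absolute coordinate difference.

d(Y,A) = max(1, 8) = 8
d(Y,B) = max(5, 5) = 5
d(Y,C) = max(1, 10) = 10
Minimum is at B.

B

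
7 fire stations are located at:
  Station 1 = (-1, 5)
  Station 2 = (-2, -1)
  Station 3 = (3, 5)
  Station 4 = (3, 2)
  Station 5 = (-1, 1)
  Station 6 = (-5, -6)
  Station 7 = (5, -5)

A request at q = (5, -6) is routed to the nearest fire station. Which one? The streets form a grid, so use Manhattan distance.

d(q, Station 1) = |5−(-1)| + |-6−5| = 6 + 11 = 17
d(q, Station 2) = |5−(-2)| + |-6−(-1)| = 7 + 5 = 12
d(q, Station 3) = |5−3| + |-6−5| = 2 + 11 = 13
d(q, Station 4) = |5−3| + |-6−2| = 2 + 8 = 10
d(q, Station 5) = |5−(-1)| + |-6−1| = 6 + 7 = 13
d(q, Station 6) = |5−(-5)| + |-6−(-6)| = 10 + 0 = 10
d(q, Station 7) = |5−5| + |-6−(-5)| = 0 + 1 = 1
The smallest is to Station 7, so q lies in the Voronoi region of Station 7.

Station 7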